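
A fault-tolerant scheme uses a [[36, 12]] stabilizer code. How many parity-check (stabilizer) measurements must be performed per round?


For an [[n,k]] stabilizer code:
Number of stabilizer generators = n - k
= 36 - 12
= 24

24


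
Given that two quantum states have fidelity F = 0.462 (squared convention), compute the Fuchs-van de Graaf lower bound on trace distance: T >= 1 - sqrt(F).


Fuchs-van de Graaf (squared-fidelity convention): 1 - sqrt(F) <= T <= sqrt(1 - F).
Lower bound: T >= 1 - sqrt(F)
sqrt(F) = sqrt(0.462) = 0.6797
T >= 1 - 0.6797
T >= 0.3203

0.3203


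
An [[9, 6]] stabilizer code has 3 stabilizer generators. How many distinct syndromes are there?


Each stabilizer generator gives a binary (+1 or -1) measurement outcome.
With 3 independent generators:
Total syndromes = 2^3
= 8

8


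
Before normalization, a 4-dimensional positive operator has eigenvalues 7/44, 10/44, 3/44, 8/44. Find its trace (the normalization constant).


tr(M) = sum of eigenvalues
= 7/44 + 10/44 + 3/44 + 8/44
= 28/44
= 0.6364

0.6364


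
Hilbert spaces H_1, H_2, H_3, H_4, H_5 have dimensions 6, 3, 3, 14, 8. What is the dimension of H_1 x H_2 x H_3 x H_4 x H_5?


dim(H_1 x H_2 x H_3 x H_4 x H_5) = 6 * 3 * 3 * 14 * 8
= 18 * 3 * 14 * 8
= 54 * 14 * 8
= 756 * 8
= 6048

6048


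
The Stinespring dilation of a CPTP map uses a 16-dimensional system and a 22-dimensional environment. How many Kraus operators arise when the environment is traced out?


Tracing out the environment in an orthonormal basis {|i>_E} gives Kraus operators K_i = <i|_E U |0>_E.
Number of Kraus operators = dim(H_env) = d_env
= 22

22


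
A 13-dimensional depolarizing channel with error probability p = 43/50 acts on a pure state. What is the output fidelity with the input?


F = (1-p) + p/d
= (1 - 0.8600) + 0.8600/13
= 0.1400 + 0.0662
= 0.2062

0.2062


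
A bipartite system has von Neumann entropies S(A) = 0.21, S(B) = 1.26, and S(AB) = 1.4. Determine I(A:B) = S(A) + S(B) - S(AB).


I(A:B) = S(A) + S(B) - S(AB)
= 0.21 + 1.26 - 1.4
= 0.0700

0.0700


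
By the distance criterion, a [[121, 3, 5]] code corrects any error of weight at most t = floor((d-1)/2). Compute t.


Code parameters: [[121, 3, 5]], distance d = 5.
Number of correctable errors = floor((d-1)/2)
= floor((5 - 1)/2)
= floor(4/2)
= 2

2


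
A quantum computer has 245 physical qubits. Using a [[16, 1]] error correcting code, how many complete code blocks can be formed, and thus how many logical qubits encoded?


Each code block uses 16 physical qubits for 1 logical qubit(s).
Number of complete blocks = floor(245 / 16) = 15
Logical qubits = 15 * 1
= 15

15


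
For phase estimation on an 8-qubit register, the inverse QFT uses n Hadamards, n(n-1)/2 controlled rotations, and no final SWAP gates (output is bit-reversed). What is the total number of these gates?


Hadamard gates: 8
Controlled rotations: n*(n-1)/2 = 8*7/2 = 28
SWAP gates: 0 (omitted)
Total = 8 + 28
= 36

36


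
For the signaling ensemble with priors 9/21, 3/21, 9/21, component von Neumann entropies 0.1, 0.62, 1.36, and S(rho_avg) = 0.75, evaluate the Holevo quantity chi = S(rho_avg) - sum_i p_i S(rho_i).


chi = S(rho) - sum_i p_i * S(rho_i)
Weighted entropy = 9/21 * 0.1 + 3/21 * 0.62 + 9/21 * 1.36
= 0.7143
chi = 0.75 - 0.7143
= 0.0357

0.0357


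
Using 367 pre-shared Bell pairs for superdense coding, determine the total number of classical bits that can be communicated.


Superdense coding allows 2 classical bits per shared entangled pair.
367 pair(s) -> 2 * 367 = 734 classical bits

734


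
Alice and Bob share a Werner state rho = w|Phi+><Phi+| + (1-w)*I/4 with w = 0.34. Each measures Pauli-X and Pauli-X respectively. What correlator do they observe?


|Phi+> = (|00> + |11>)/sqrt(2)
For the pure Bell state, <X_A X_B> = +1 (Bell-state Pauli correlator).
The maximally-mixed part I/4 has tr(I/4 * P tensor P) = 0 for any traceless Pauli P.
So <X_A X_B>_rho = w * (+1) + (1 - w) * 0
= 0.34 * (+1)
= 0.3400

0.3400


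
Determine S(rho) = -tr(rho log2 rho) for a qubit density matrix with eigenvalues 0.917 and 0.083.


S = -p*log2(p) - (1-p)*log2(1-p)
p = 0.9170, 1-p = 0.0830
= -0.9170 * log2(0.9170) - 0.0830 * log2(0.0830)
= -(-0.1146) - (-0.2980)
= 0.4127

0.4127


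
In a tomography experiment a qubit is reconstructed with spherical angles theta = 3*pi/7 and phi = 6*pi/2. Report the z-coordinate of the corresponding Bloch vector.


theta = 1.3464, phi = 9.4248
r_z = cos(theta) = 0.2225

0.2225


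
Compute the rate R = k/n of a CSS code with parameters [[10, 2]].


Code rate R = k/n
= 2/10
= 0.2000

0.2000


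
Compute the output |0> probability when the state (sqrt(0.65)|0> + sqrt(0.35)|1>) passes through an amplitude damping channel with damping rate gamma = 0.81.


For amplitude damping with parameter gamma on state sqrt(a)|0> + sqrt(b)|1>:
alpha^2 = 0.65, beta^2 = 0.35
P(|0>) = alpha^2 + gamma * beta^2
= 0.65 + 0.81 * 0.35
= 0.65 + 0.2835
= 0.9335

0.9335


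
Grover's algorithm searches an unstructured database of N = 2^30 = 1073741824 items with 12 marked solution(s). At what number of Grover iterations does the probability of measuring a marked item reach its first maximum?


After j Grover iterations the success probability is P(j) = sin^2((2j+1)*theta), where sin(theta) = sqrt(k/N).
N = 2^30 = 1073741824, k = 12
sin(theta) = sqrt(k/N) = 0.0001057159917
theta = arcsin(sqrt(k/N)) = 0.0001057159919 rad
P(j) reaches its first maximum when (2j+1)*theta is as close as possible to pi/2, i.e. j = round(pi/(4*theta) - 1/2).
pi/(4*theta) - 1/2 = 7428.8222
(For comparison, the common estimate pi/4 * sqrt(N/k) = 7429.3222; the exact maximiser is used here.)
Optimal iterations = 7429

7429


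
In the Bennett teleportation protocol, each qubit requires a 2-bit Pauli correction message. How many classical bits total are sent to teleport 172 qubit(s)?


Quantum teleportation requires 2 classical bits per qubit teleported.
172 qubit(s) -> 2 * 172 = 344 classical bits

344


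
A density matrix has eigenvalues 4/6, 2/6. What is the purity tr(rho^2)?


tr(rho^2) = sum of eigenvalues squared
= (4/6)^2 + (2/6)^2
= (16 + 4) / 36
= 20/36
= 0.5556

0.5556


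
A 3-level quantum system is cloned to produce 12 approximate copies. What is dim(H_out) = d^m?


Output space = H^(tensor 12) where dim(H) = 3
dim = 3^12
= 9 (after 2 factors)
= 27 (after 3 factors)
= 81 (after 4 factors)
= 243 (after 5 factors)
= 729 (after 6 factors)
= 2187 (after 7 factors)
= 6561 (after 8 factors)
= 19683 (after 9 factors)
= 59049 (after 10 factors)
= 177147 (after 11 factors)
= 531441 (after 12 factors)
= 531441

531441


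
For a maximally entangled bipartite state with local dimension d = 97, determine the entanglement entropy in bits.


For a maximally entangled state in d x d:
S = log2(d) = log2(97)
= 6.5999

6.5999


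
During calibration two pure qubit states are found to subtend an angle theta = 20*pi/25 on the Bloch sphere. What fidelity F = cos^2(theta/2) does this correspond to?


For states separated by angle theta on Bloch sphere:
F = cos^2(theta/2)
theta = 20*pi/25 = 2.5133
theta/2 = 1.2566
cos(theta/2) = 0.3090
F = 0.0955

0.0955


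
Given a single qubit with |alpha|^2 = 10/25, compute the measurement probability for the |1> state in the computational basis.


|alpha|^2 = 10/25 = 0.4000
|beta|^2 = 1 - 10/25 = 15/25 = 0.6000
P(|1>) = |beta|^2 = 0.6000

0.6000


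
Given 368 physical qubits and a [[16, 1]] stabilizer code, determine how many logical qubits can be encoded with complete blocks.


Each code block uses 16 physical qubits for 1 logical qubit(s).
Number of complete blocks = floor(368 / 16) = 23
Logical qubits = 23 * 1
= 23

23


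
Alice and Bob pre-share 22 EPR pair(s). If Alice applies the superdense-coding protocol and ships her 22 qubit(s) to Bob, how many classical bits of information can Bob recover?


Superdense coding allows 2 classical bits per shared entangled pair.
22 pair(s) -> 2 * 22 = 44 classical bits

44


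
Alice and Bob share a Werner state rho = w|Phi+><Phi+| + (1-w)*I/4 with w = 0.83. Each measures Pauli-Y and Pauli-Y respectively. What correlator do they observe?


|Phi+> = (|00> + |11>)/sqrt(2)
For the pure Bell state, <Y_A Y_B> = -1 (Bell-state Pauli correlator).
The maximally-mixed part I/4 has tr(I/4 * P tensor P) = 0 for any traceless Pauli P.
So <Y_A Y_B>_rho = w * (-1) + (1 - w) * 0
= 0.83 * (-1)
= -0.8300

-0.8300


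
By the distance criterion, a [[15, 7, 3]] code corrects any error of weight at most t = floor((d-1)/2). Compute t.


Code parameters: [[15, 7, 3]], distance d = 3.
Number of correctable errors = floor((d-1)/2)
= floor((3 - 1)/2)
= floor(2/2)
= 1

1


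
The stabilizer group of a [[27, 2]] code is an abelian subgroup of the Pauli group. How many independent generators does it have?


For an [[n,k]] stabilizer code:
Number of stabilizer generators = n - k
= 27 - 2
= 25

25


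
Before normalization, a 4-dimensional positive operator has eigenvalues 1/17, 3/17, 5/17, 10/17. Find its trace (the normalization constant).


tr(M) = sum of eigenvalues
= 1/17 + 3/17 + 5/17 + 10/17
= 19/17
= 1.1176

1.1176


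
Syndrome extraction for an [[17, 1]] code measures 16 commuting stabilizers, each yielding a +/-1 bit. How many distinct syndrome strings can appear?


Each stabilizer generator gives a binary (+1 or -1) measurement outcome.
With 16 independent generators:
Total syndromes = 2^16
= 65536

65536


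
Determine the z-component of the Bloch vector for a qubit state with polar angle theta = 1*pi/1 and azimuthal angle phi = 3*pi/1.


theta = 3.1416, phi = 9.4248
r_z = cos(theta) = -1.0000

-1.0000


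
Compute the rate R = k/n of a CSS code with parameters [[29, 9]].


Code rate R = k/n
= 9/29
= 0.3103

0.3103


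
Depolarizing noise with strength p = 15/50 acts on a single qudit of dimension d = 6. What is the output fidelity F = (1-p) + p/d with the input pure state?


F = (1-p) + p/d
= (1 - 0.3000) + 0.3000/6
= 0.7000 + 0.0500
= 0.7500

0.7500


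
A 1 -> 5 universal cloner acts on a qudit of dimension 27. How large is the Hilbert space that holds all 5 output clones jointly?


Output space = H^(tensor 5) where dim(H) = 27
dim = 27^5
= 729 (after 2 factors)
= 19683 (after 3 factors)
= 531441 (after 4 factors)
= 14348907 (after 5 factors)
= 14348907

14348907


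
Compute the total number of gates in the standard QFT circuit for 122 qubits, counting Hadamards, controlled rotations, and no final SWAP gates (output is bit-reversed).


Hadamard gates: 122
Controlled rotations: n*(n-1)/2 = 122*121/2 = 7381
SWAP gates: 0 (omitted)
Total = 122 + 7381
= 7503

7503


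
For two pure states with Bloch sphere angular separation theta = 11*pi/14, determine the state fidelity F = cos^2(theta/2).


For states separated by angle theta on Bloch sphere:
F = cos^2(theta/2)
theta = 11*pi/14 = 2.4684
theta/2 = 1.2342
cos(theta/2) = 0.3303
F = 0.1091

0.1091


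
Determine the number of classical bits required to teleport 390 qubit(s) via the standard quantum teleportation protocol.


Quantum teleportation requires 2 classical bits per qubit teleported.
390 qubit(s) -> 2 * 390 = 780 classical bits

780


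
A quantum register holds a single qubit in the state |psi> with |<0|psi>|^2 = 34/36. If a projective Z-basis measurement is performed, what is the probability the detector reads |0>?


|alpha|^2 = 34/36 = 0.9444
|beta|^2 = 1 - 34/36 = 2/36 = 0.0556
P(|0>) = |alpha|^2 = 0.9444

0.9444


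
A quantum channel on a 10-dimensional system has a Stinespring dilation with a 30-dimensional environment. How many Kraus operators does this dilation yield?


Tracing out the environment in an orthonormal basis {|i>_E} gives Kraus operators K_i = <i|_E U |0>_E.
Number of Kraus operators = dim(H_env) = d_env
= 30

30


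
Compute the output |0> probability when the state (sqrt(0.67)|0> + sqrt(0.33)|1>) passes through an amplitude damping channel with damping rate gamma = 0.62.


For amplitude damping with parameter gamma on state sqrt(a)|0> + sqrt(b)|1>:
alpha^2 = 0.67, beta^2 = 0.33
P(|0>) = alpha^2 + gamma * beta^2
= 0.67 + 0.62 * 0.33
= 0.67 + 0.2046
= 0.8746

0.8746


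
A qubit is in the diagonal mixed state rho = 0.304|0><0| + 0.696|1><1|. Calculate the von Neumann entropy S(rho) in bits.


S = -p*log2(p) - (1-p)*log2(1-p)
p = 0.3040, 1-p = 0.6960
= -0.3040 * log2(0.3040) - 0.6960 * log2(0.6960)
= -(-0.5222) - (-0.3639)
= 0.8861

0.8861


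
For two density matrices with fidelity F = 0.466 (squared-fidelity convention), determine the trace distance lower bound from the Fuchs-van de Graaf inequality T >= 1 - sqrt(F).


Fuchs-van de Graaf (squared-fidelity convention): 1 - sqrt(F) <= T <= sqrt(1 - F).
Lower bound: T >= 1 - sqrt(F)
sqrt(F) = sqrt(0.466) = 0.6826
T >= 1 - 0.6826
T >= 0.3174

0.3174


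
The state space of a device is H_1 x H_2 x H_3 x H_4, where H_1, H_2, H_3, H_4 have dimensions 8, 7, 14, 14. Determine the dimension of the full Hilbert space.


dim(H_1 x H_2 x H_3 x H_4) = 8 * 7 * 14 * 14
= 56 * 14 * 14
= 784 * 14
= 10976

10976


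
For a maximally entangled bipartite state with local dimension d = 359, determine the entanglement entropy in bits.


For a maximally entangled state in d x d:
S = log2(d) = log2(359)
= 8.4878

8.4878


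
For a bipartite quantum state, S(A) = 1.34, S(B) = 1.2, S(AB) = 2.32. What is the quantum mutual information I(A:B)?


I(A:B) = S(A) + S(B) - S(AB)
= 1.34 + 1.2 - 2.32
= 0.2200

0.2200


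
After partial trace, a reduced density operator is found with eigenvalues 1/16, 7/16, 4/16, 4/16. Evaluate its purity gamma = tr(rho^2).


tr(rho^2) = sum of eigenvalues squared
= (1/16)^2 + (7/16)^2 + (4/16)^2 + (4/16)^2
= (1 + 49 + 16 + 16) / 256
= 82/256
= 0.3203

0.3203


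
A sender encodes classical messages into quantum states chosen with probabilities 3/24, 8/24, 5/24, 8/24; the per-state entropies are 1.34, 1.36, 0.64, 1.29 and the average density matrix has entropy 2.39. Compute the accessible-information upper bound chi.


chi = S(rho) - sum_i p_i * S(rho_i)
Weighted entropy = 3/24 * 1.34 + 8/24 * 1.36 + 5/24 * 0.64 + 8/24 * 1.29
= 1.1842
chi = 2.39 - 1.1842
= 1.2058

1.2058


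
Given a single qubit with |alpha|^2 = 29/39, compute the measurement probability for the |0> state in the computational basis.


|alpha|^2 = 29/39 = 0.7436
|beta|^2 = 1 - 29/39 = 10/39 = 0.2564
P(|0>) = |alpha|^2 = 0.7436

0.7436


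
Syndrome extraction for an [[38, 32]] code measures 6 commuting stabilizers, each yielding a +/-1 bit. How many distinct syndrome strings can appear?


Each stabilizer generator gives a binary (+1 or -1) measurement outcome.
With 6 independent generators:
Total syndromes = 2^6
= 64

64


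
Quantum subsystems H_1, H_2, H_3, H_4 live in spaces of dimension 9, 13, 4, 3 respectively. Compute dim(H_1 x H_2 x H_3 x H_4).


dim(H_1 x H_2 x H_3 x H_4) = 9 * 13 * 4 * 3
= 117 * 4 * 3
= 468 * 3
= 1404

1404


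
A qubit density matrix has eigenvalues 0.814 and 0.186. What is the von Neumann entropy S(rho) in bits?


S = -p*log2(p) - (1-p)*log2(1-p)
p = 0.8140, 1-p = 0.1860
= -0.8140 * log2(0.8140) - 0.1860 * log2(0.1860)
= -(-0.2417) - (-0.4514)
= 0.6930

0.6930


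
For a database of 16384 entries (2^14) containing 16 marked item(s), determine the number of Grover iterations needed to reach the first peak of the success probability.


After j Grover iterations the success probability is P(j) = sin^2((2j+1)*theta), where sin(theta) = sqrt(k/N).
N = 2^14 = 16384, k = 16
sin(theta) = sqrt(k/N) = 0.03125
theta = arcsin(sqrt(k/N)) = 0.0312550885 rad
P(j) reaches its first maximum when (2j+1)*theta is as close as possible to pi/2, i.e. j = round(pi/(4*theta) - 1/2).
pi/(4*theta) - 1/2 = 24.6286
(For comparison, the common estimate pi/4 * sqrt(N/k) = 25.1327; the exact maximiser is used here.)
Optimal iterations = 25

25


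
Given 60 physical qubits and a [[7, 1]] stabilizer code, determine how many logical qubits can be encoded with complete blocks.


Each code block uses 7 physical qubits for 1 logical qubit(s).
Number of complete blocks = floor(60 / 7) = 8
Logical qubits = 8 * 1
= 8

8


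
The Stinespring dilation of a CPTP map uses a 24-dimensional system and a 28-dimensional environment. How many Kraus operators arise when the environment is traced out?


Tracing out the environment in an orthonormal basis {|i>_E} gives Kraus operators K_i = <i|_E U |0>_E.
Number of Kraus operators = dim(H_env) = d_env
= 28

28


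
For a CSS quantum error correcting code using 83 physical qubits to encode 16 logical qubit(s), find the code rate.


Code rate R = k/n
= 16/83
= 0.1928

0.1928


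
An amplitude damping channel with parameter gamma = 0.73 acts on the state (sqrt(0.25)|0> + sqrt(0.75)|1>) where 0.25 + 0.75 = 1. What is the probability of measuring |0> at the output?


For amplitude damping with parameter gamma on state sqrt(a)|0> + sqrt(b)|1>:
alpha^2 = 0.25, beta^2 = 0.75
P(|0>) = alpha^2 + gamma * beta^2
= 0.25 + 0.73 * 0.75
= 0.25 + 0.5475
= 0.7975

0.7975


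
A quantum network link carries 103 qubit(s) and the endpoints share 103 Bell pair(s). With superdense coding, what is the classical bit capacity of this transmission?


Superdense coding allows 2 classical bits per shared entangled pair.
103 pair(s) -> 2 * 103 = 206 classical bits

206


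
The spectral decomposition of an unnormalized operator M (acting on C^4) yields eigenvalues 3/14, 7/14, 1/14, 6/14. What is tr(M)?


tr(M) = sum of eigenvalues
= 3/14 + 7/14 + 1/14 + 6/14
= 17/14
= 1.2143

1.2143


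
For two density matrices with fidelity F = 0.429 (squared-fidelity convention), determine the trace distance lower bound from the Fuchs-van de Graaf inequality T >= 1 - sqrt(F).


Fuchs-van de Graaf (squared-fidelity convention): 1 - sqrt(F) <= T <= sqrt(1 - F).
Lower bound: T >= 1 - sqrt(F)
sqrt(F) = sqrt(0.429) = 0.6550
T >= 1 - 0.6550
T >= 0.3450

0.3450


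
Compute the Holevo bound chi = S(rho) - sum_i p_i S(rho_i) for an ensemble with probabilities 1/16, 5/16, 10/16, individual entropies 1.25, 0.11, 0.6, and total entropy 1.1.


chi = S(rho) - sum_i p_i * S(rho_i)
Weighted entropy = 1/16 * 1.25 + 5/16 * 0.11 + 10/16 * 0.6
= 0.4875
chi = 1.1 - 0.4875
= 0.6125

0.6125


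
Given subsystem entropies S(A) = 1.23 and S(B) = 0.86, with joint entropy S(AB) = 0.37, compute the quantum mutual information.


I(A:B) = S(A) + S(B) - S(AB)
= 1.23 + 0.86 - 0.37
= 1.7200

1.7200


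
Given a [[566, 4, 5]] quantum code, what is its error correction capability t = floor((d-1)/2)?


Code parameters: [[566, 4, 5]], distance d = 5.
Number of correctable errors = floor((d-1)/2)
= floor((5 - 1)/2)
= floor(4/2)
= 2

2


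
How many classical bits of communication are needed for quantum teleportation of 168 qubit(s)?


Quantum teleportation requires 2 classical bits per qubit teleported.
168 qubit(s) -> 2 * 168 = 336 classical bits

336


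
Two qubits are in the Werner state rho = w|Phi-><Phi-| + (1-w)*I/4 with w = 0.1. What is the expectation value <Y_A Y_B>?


|Phi-> = (|00> - |11>)/sqrt(2)
For the pure Bell state, <Y_A Y_B> = +1 (Bell-state Pauli correlator).
The maximally-mixed part I/4 has tr(I/4 * P tensor P) = 0 for any traceless Pauli P.
So <Y_A Y_B>_rho = w * (+1) + (1 - w) * 0
= 0.1 * (+1)
= 0.1000

0.1000


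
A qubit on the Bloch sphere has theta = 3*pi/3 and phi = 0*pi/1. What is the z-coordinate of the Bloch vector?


theta = 3.1416, phi = 0.0000
r_z = cos(theta) = -1.0000

-1.0000


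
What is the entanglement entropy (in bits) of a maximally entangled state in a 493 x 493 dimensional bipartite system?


For a maximally entangled state in d x d:
S = log2(d) = log2(493)
= 8.9454

8.9454


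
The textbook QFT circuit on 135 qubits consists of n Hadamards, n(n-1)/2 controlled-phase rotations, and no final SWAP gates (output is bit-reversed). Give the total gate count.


Hadamard gates: 135
Controlled rotations: n*(n-1)/2 = 135*134/2 = 9045
SWAP gates: 0 (omitted)
Total = 135 + 9045
= 9180

9180


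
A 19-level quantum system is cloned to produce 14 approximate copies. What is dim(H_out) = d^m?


Output space = H^(tensor 14) where dim(H) = 19
dim = 19^14
= 361 (after 2 factors)
= 6859 (after 3 factors)
= 130321 (after 4 factors)
= 2476099 (after 5 factors)
= 47045881 (after 6 factors)
= 893871739 (after 7 factors)
= 16983563041 (after 8 factors)
= 322687697779 (after 9 factors)
= 6131066257801 (after 10 factors)
= 116490258898219 (after 11 factors)
= 2213314919066161 (after 12 factors)
= 42052983462257059 (after 13 factors)
= 799006685782884121 (after 14 factors)
= 799006685782884121

799006685782884121


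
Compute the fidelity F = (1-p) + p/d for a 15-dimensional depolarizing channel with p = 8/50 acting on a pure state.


F = (1-p) + p/d
= (1 - 0.1600) + 0.1600/15
= 0.8400 + 0.0107
= 0.8507

0.8507


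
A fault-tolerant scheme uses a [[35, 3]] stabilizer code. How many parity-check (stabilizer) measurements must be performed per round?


For an [[n,k]] stabilizer code:
Number of stabilizer generators = n - k
= 35 - 3
= 32

32


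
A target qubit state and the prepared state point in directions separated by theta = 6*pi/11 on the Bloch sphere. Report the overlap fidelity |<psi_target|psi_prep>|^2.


For states separated by angle theta on Bloch sphere:
F = cos^2(theta/2)
theta = 6*pi/11 = 1.7136
theta/2 = 0.8568
cos(theta/2) = 0.6549
F = 0.4288

0.4288


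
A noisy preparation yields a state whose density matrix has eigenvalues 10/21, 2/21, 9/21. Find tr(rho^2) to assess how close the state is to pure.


tr(rho^2) = sum of eigenvalues squared
= (10/21)^2 + (2/21)^2 + (9/21)^2
= (100 + 4 + 81) / 441
= 185/441
= 0.4195

0.4195


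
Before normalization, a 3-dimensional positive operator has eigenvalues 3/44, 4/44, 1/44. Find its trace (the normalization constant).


tr(M) = sum of eigenvalues
= 3/44 + 4/44 + 1/44
= 8/44
= 0.1818

0.1818


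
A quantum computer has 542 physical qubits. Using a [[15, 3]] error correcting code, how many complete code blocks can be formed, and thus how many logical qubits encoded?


Each code block uses 15 physical qubits for 3 logical qubit(s).
Number of complete blocks = floor(542 / 15) = 36
Logical qubits = 36 * 3
= 108

108


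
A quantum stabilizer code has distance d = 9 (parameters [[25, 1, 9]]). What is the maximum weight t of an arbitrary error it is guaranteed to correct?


Code parameters: [[25, 1, 9]], distance d = 9.
Number of correctable errors = floor((d-1)/2)
= floor((9 - 1)/2)
= floor(8/2)
= 4

4


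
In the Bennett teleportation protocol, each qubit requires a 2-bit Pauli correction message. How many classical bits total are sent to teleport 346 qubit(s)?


Quantum teleportation requires 2 classical bits per qubit teleported.
346 qubit(s) -> 2 * 346 = 692 classical bits

692


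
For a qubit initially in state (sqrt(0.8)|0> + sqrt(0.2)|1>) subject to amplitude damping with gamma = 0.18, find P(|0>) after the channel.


For amplitude damping with parameter gamma on state sqrt(a)|0> + sqrt(b)|1>:
alpha^2 = 0.8, beta^2 = 0.2
P(|0>) = alpha^2 + gamma * beta^2
= 0.8 + 0.18 * 0.2
= 0.8 + 0.0360
= 0.8360

0.8360


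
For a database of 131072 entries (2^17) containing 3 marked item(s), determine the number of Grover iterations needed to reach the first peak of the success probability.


After j Grover iterations the success probability is P(j) = sin^2((2j+1)*theta), where sin(theta) = sqrt(k/N).
N = 2^17 = 131072, k = 3
sin(theta) = sqrt(k/N) = 0.004784159654
theta = arcsin(sqrt(k/N)) = 0.004784177904 rad
P(j) reaches its first maximum when (2j+1)*theta is as close as possible to pi/2, i.e. j = round(pi/(4*theta) - 1/2).
pi/(4*theta) - 1/2 = 163.6658
(For comparison, the common estimate pi/4 * sqrt(N/k) = 164.1664; the exact maximiser is used here.)
Optimal iterations = 164

164


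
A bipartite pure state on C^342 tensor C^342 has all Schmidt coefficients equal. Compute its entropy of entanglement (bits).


For a maximally entangled state in d x d:
S = log2(d) = log2(342)
= 8.4179

8.4179


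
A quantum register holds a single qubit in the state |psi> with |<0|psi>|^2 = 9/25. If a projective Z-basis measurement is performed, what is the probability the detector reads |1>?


|alpha|^2 = 9/25 = 0.3600
|beta|^2 = 1 - 9/25 = 16/25 = 0.6400
P(|1>) = |beta|^2 = 0.6400

0.6400


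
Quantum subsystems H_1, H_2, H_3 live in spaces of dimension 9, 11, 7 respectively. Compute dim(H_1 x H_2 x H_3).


dim(H_1 x H_2 x H_3) = 9 * 11 * 7
= 99 * 7
= 693

693


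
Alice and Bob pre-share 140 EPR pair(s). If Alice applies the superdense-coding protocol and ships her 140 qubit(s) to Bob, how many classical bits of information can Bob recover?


Superdense coding allows 2 classical bits per shared entangled pair.
140 pair(s) -> 2 * 140 = 280 classical bits

280


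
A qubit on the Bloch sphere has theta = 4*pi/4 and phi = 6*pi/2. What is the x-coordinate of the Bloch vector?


theta = 3.1416, phi = 9.4248
r_x = sin(theta)*cos(phi) = 0.0000 * -1.0000
r_x = 0.0000

0.0000


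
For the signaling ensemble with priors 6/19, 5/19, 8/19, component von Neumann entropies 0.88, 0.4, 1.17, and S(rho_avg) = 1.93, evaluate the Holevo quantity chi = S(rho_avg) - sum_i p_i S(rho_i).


chi = S(rho) - sum_i p_i * S(rho_i)
Weighted entropy = 6/19 * 0.88 + 5/19 * 0.4 + 8/19 * 1.17
= 0.8758
chi = 1.93 - 0.8758
= 1.0542

1.0542


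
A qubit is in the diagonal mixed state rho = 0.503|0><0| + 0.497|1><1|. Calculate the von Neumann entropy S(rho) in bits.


S = -p*log2(p) - (1-p)*log2(1-p)
p = 0.5030, 1-p = 0.4970
= -0.5030 * log2(0.5030) - 0.4970 * log2(0.4970)
= -(-0.4987) - (-0.5013)
= 1.0000

1.0000


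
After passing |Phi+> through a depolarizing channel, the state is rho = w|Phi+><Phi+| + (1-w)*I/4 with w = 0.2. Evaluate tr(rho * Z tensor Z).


|Phi+> = (|00> + |11>)/sqrt(2)
For the pure Bell state, <Z_A Z_B> = +1 (Bell-state Pauli correlator).
The maximally-mixed part I/4 has tr(I/4 * P tensor P) = 0 for any traceless Pauli P.
So <Z_A Z_B>_rho = w * (+1) + (1 - w) * 0
= 0.2 * (+1)
= 0.2000

0.2000


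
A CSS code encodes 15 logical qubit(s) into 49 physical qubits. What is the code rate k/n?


Code rate R = k/n
= 15/49
= 0.3061

0.3061


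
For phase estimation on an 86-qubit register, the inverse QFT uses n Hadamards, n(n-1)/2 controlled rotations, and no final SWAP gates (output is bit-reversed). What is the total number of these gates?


Hadamard gates: 86
Controlled rotations: n*(n-1)/2 = 86*85/2 = 3655
SWAP gates: 0 (omitted)
Total = 86 + 3655
= 3741

3741


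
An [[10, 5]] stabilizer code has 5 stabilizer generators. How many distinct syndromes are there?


Each stabilizer generator gives a binary (+1 or -1) measurement outcome.
With 5 independent generators:
Total syndromes = 2^5
= 32

32


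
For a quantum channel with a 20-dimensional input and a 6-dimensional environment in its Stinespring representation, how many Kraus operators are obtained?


Tracing out the environment in an orthonormal basis {|i>_E} gives Kraus operators K_i = <i|_E U |0>_E.
Number of Kraus operators = dim(H_env) = d_env
= 6

6


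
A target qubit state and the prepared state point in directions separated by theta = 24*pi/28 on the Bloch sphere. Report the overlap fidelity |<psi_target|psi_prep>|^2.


For states separated by angle theta on Bloch sphere:
F = cos^2(theta/2)
theta = 24*pi/28 = 2.6928
theta/2 = 1.3464
cos(theta/2) = 0.2225
F = 0.0495

0.0495


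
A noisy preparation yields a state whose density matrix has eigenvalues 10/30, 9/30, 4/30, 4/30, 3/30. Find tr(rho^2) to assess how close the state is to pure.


tr(rho^2) = sum of eigenvalues squared
= (10/30)^2 + (9/30)^2 + (4/30)^2 + (4/30)^2 + (3/30)^2
= (100 + 81 + 16 + 16 + 9) / 900
= 222/900
= 0.2467

0.2467


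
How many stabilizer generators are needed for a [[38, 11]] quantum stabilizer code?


For an [[n,k]] stabilizer code:
Number of stabilizer generators = n - k
= 38 - 11
= 27

27


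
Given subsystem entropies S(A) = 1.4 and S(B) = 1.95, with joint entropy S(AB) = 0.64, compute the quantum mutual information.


I(A:B) = S(A) + S(B) - S(AB)
= 1.4 + 1.95 - 0.64
= 2.7100

2.7100


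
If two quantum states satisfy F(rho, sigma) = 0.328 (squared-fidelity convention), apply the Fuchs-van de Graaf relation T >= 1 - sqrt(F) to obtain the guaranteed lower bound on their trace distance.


Fuchs-van de Graaf (squared-fidelity convention): 1 - sqrt(F) <= T <= sqrt(1 - F).
Lower bound: T >= 1 - sqrt(F)
sqrt(F) = sqrt(0.328) = 0.5727
T >= 1 - 0.5727
T >= 0.4273

0.4273


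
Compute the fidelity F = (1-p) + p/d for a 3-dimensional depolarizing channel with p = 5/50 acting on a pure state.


F = (1-p) + p/d
= (1 - 0.1000) + 0.1000/3
= 0.9000 + 0.0333
= 0.9333

0.9333


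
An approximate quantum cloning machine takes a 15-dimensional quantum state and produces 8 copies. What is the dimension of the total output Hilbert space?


Output space = H^(tensor 8) where dim(H) = 15
dim = 15^8
= 225 (after 2 factors)
= 3375 (after 3 factors)
= 50625 (after 4 factors)
= 759375 (after 5 factors)
= 11390625 (after 6 factors)
= 170859375 (after 7 factors)
= 2562890625 (after 8 factors)
= 2562890625

2562890625


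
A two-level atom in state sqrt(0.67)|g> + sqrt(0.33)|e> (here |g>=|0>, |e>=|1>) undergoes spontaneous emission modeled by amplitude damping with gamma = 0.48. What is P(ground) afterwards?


For amplitude damping with parameter gamma on state sqrt(a)|0> + sqrt(b)|1>:
alpha^2 = 0.67, beta^2 = 0.33
P(|0>) = alpha^2 + gamma * beta^2
= 0.67 + 0.48 * 0.33
= 0.67 + 0.1584
= 0.8284

0.8284


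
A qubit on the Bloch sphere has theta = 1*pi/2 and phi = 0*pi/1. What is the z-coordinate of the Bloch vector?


theta = 1.5708, phi = 0.0000
r_z = cos(theta) = 0.0000

0.0000


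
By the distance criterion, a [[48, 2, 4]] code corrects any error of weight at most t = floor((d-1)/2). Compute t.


Code parameters: [[48, 2, 4]], distance d = 4.
Number of correctable errors = floor((d-1)/2)
= floor((4 - 1)/2)
= floor(3/2)
= 1

1


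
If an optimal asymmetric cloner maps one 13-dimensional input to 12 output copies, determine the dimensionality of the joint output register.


Output space = H^(tensor 12) where dim(H) = 13
dim = 13^12
= 169 (after 2 factors)
= 2197 (after 3 factors)
= 28561 (after 4 factors)
= 371293 (after 5 factors)
= 4826809 (after 6 factors)
= 62748517 (after 7 factors)
= 815730721 (after 8 factors)
= 10604499373 (after 9 factors)
= 137858491849 (after 10 factors)
= 1792160394037 (after 11 factors)
= 23298085122481 (after 12 factors)
= 23298085122481

23298085122481


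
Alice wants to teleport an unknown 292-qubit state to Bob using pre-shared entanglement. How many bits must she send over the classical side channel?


Quantum teleportation requires 2 classical bits per qubit teleported.
292 qubit(s) -> 2 * 292 = 584 classical bits

584


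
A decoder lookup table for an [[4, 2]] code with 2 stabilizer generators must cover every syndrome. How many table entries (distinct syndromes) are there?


Each stabilizer generator gives a binary (+1 or -1) measurement outcome.
With 2 independent generators:
Total syndromes = 2^2
= 4

4


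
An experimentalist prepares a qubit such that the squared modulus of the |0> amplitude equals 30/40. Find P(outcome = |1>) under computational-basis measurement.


|alpha|^2 = 30/40 = 0.7500
|beta|^2 = 1 - 30/40 = 10/40 = 0.2500
P(|1>) = |beta|^2 = 0.2500

0.2500


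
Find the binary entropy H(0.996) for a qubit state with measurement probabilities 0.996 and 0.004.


S = -p*log2(p) - (1-p)*log2(1-p)
p = 0.9960, 1-p = 0.0040
= -0.9960 * log2(0.9960) - 0.0040 * log2(0.0040)
= -(-0.0058) - (-0.0319)
= 0.0376

0.0376


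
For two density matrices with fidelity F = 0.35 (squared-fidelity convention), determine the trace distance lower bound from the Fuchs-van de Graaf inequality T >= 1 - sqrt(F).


Fuchs-van de Graaf (squared-fidelity convention): 1 - sqrt(F) <= T <= sqrt(1 - F).
Lower bound: T >= 1 - sqrt(F)
sqrt(F) = sqrt(0.35) = 0.5916
T >= 1 - 0.5916
T >= 0.4084

0.4084


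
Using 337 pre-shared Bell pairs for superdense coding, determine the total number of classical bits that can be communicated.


Superdense coding allows 2 classical bits per shared entangled pair.
337 pair(s) -> 2 * 337 = 674 classical bits

674


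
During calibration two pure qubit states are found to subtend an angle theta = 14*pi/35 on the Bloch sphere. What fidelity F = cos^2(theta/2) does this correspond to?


For states separated by angle theta on Bloch sphere:
F = cos^2(theta/2)
theta = 14*pi/35 = 1.2566
theta/2 = 0.6283
cos(theta/2) = 0.8090
F = 0.6545

0.6545


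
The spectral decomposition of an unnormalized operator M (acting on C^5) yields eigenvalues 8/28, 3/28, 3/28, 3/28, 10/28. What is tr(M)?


tr(M) = sum of eigenvalues
= 8/28 + 3/28 + 3/28 + 3/28 + 10/28
= 27/28
= 0.9643

0.9643


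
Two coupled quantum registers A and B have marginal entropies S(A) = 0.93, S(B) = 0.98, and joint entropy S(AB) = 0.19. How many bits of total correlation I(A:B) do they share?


I(A:B) = S(A) + S(B) - S(AB)
= 0.93 + 0.98 - 0.19
= 1.7200

1.7200


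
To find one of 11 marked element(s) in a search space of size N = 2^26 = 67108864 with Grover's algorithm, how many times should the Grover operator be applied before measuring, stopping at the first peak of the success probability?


After j Grover iterations the success probability is P(j) = sin^2((2j+1)*theta), where sin(theta) = sqrt(k/N).
N = 2^26 = 67108864, k = 11
sin(theta) = sqrt(k/N) = 0.0004048614246
theta = arcsin(sqrt(k/N)) = 0.0004048614357 rad
P(j) reaches its first maximum when (2j+1)*theta is as close as possible to pi/2, i.e. j = round(pi/(4*theta) - 1/2).
pi/(4*theta) - 1/2 = 1939.4184
(For comparison, the common estimate pi/4 * sqrt(N/k) = 1939.9185; the exact maximiser is used here.)
Optimal iterations = 1939

1939


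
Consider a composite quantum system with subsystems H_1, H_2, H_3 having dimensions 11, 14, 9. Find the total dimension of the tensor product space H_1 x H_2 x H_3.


dim(H_1 x H_2 x H_3) = 11 * 14 * 9
= 154 * 9
= 1386

1386


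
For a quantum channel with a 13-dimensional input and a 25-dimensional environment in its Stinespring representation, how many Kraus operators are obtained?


Tracing out the environment in an orthonormal basis {|i>_E} gives Kraus operators K_i = <i|_E U |0>_E.
Number of Kraus operators = dim(H_env) = d_env
= 25

25


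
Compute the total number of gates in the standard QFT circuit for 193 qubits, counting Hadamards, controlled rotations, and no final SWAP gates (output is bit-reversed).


Hadamard gates: 193
Controlled rotations: n*(n-1)/2 = 193*192/2 = 18528
SWAP gates: 0 (omitted)
Total = 193 + 18528
= 18721

18721


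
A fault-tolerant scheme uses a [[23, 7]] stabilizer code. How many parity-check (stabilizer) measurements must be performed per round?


For an [[n,k]] stabilizer code:
Number of stabilizer generators = n - k
= 23 - 7
= 16

16


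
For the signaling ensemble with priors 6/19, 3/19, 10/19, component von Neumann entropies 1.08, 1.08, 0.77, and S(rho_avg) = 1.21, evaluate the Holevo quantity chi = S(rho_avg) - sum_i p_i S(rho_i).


chi = S(rho) - sum_i p_i * S(rho_i)
Weighted entropy = 6/19 * 1.08 + 3/19 * 1.08 + 10/19 * 0.77
= 0.9168
chi = 1.21 - 0.9168
= 0.2932

0.2932


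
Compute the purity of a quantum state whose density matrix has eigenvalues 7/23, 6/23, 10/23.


tr(rho^2) = sum of eigenvalues squared
= (7/23)^2 + (6/23)^2 + (10/23)^2
= (49 + 36 + 100) / 529
= 185/529
= 0.3497

0.3497


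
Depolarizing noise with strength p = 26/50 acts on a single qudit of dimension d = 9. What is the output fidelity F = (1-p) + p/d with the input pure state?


F = (1-p) + p/d
= (1 - 0.5200) + 0.5200/9
= 0.4800 + 0.0578
= 0.5378

0.5378


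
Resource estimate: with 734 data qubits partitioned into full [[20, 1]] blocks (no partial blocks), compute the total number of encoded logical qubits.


Each code block uses 20 physical qubits for 1 logical qubit(s).
Number of complete blocks = floor(734 / 20) = 36
Logical qubits = 36 * 1
= 36

36


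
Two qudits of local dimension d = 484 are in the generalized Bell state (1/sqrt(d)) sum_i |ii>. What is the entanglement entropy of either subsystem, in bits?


For a maximally entangled state in d x d:
S = log2(d) = log2(484)
= 8.9189

8.9189


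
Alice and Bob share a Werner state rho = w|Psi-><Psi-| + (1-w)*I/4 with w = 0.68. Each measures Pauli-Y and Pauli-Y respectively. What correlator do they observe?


|Psi-> = (|01> - |10>)/sqrt(2)
For the pure Bell state, <Y_A Y_B> = -1 (Bell-state Pauli correlator).
The maximally-mixed part I/4 has tr(I/4 * P tensor P) = 0 for any traceless Pauli P.
So <Y_A Y_B>_rho = w * (-1) + (1 - w) * 0
= 0.68 * (-1)
= -0.6800

-0.6800


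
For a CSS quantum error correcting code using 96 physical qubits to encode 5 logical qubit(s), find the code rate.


Code rate R = k/n
= 5/96
= 0.0521

0.0521


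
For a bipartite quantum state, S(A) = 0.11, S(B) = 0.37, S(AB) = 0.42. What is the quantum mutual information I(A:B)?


I(A:B) = S(A) + S(B) - S(AB)
= 0.11 + 0.37 - 0.42
= 0.0600

0.0600


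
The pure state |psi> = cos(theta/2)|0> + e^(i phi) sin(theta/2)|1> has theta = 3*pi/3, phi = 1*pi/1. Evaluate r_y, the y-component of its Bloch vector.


theta = 3.1416, phi = 3.1416
r_y = sin(theta)*sin(phi) = 0.0000 * 0.0000
r_y = 0.0000

0.0000


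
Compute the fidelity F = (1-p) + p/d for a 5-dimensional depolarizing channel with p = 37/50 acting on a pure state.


F = (1-p) + p/d
= (1 - 0.7400) + 0.7400/5
= 0.2600 + 0.1480
= 0.4080

0.4080


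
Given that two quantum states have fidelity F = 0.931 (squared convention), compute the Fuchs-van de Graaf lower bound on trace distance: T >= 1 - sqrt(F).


Fuchs-van de Graaf (squared-fidelity convention): 1 - sqrt(F) <= T <= sqrt(1 - F).
Lower bound: T >= 1 - sqrt(F)
sqrt(F) = sqrt(0.931) = 0.9649
T >= 1 - 0.9649
T >= 0.0351

0.0351


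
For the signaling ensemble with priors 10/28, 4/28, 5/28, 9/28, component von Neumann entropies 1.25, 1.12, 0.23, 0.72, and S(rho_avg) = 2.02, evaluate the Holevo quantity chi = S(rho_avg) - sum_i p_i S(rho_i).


chi = S(rho) - sum_i p_i * S(rho_i)
Weighted entropy = 10/28 * 1.25 + 4/28 * 1.12 + 5/28 * 0.23 + 9/28 * 0.72
= 0.8789
chi = 2.02 - 0.8789
= 1.1411

1.1411


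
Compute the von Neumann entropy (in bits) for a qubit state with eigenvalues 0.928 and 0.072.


S = -p*log2(p) - (1-p)*log2(1-p)
p = 0.9280, 1-p = 0.0720
= -0.9280 * log2(0.9280) - 0.0720 * log2(0.0720)
= -(-0.1000) - (-0.2733)
= 0.3733

0.3733


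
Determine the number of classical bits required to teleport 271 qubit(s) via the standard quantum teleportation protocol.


Quantum teleportation requires 2 classical bits per qubit teleported.
271 qubit(s) -> 2 * 271 = 542 classical bits

542


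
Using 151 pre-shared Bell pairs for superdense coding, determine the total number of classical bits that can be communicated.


Superdense coding allows 2 classical bits per shared entangled pair.
151 pair(s) -> 2 * 151 = 302 classical bits

302


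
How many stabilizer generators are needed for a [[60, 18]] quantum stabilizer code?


For an [[n,k]] stabilizer code:
Number of stabilizer generators = n - k
= 60 - 18
= 42

42


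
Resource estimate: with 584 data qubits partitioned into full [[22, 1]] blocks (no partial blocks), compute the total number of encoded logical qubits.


Each code block uses 22 physical qubits for 1 logical qubit(s).
Number of complete blocks = floor(584 / 22) = 26
Logical qubits = 26 * 1
= 26

26
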